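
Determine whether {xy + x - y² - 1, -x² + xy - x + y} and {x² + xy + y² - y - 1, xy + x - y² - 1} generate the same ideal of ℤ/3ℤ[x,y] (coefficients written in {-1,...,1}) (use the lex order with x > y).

Since reduced Gröbner bases are canonical representatives of ideals under a given ordering, it suffices to compute and compare them.
Buchberger on the first generating set:
f_1 = xy + x - y² - 1, LT = xy.
f_2 = -x² + xy - x + y, LT = x².

S(f_1,f_2): lcm = x²y. S = x² - xy - x + y².
  reduce S modulo (f_1, f_2):
  remainder x + y² + y ≠ 0; add g_3 = x + y² + y to the basis.

S(f_1,g_3): lcm = xy. S = x - y³ + y² - 1.
  reduce S modulo (f_1, f_2, g_3):
  remainder -y³ - y - 1 ≠ 0; add g_4 = -y³ - y - 1 to the basis.

The other S-polynomials (S(f_2,g_3), S(f_1,g_4), S(f_2,g_4), S(g_3,g_4)) all reduce to 0 modulo the current basis, so we have a Gröbner basis.
Inter-reduce: drop elements whose leading term is divisible by another's, tail-reduce, and make monic.
Reduced Gröbner basis: {x + y² + y, y³ + y + 1}.

Buchberger on the second generating set:
h_1 = x² + xy + y² - y - 1, LT = x².
h_2 = xy + x - y² - 1, LT = xy.

S(h_1,h_2): lcm = x²y. S = -x² - xy² + x + y³ - y² - y.
  reduce S modulo (h_1, h_2):
  remainder -x - y² + 1 ≠ 0; add k_3 = -x - y² + 1 to the basis.

S(h_1,k_3): lcm = x². S = -xy² + xy + x + y² - y - 1.
  reduce S modulo (h_1, h_2, k_3):
  remainder -y³ + y² + y ≠ 0; add k_4 = -y³ + y² + y to the basis.

The other S-polynomials (S(h_2,k_3), S(h_1,k_4), S(h_2,k_4), S(k_3,k_4)) all reduce to 0 modulo the current basis, so we have a Gröbner basis.
Inter-reduce: drop elements whose leading term is divisible by another's, tail-reduce, and make monic.
Reduced Gröbner basis: {x + y² - 1, y³ - y² - y}.

These differ, so the ideals are not equal.

No, the ideals differ.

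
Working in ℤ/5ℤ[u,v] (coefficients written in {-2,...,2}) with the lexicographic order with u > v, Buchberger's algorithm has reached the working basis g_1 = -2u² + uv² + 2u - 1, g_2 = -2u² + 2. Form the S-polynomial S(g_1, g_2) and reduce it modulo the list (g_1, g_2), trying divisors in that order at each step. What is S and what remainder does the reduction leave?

lcm(LM(g_1), LM(g_2)) = u².
S = (lcm/LT(g_1))·g_1 − (lcm/LT(g_2))·g_2 = 2uv² - u - 1.
Reduce S modulo (g_1, g_2) in that order:
  leading term uv²: no divisor's leading term divides it; move 2uv² to the remainder.
  leading term u: no divisor's leading term divides it; move -u to the remainder.
  leading term 1: no divisor's leading term divides it; move -1 to the remainder.
The remainder 2uv² - u - 1 is nonzero, so it would be added as the next basis element.

S(g_1, g_2) = 2uv² - u - 1; remainder on division = 2uv² - u - 1.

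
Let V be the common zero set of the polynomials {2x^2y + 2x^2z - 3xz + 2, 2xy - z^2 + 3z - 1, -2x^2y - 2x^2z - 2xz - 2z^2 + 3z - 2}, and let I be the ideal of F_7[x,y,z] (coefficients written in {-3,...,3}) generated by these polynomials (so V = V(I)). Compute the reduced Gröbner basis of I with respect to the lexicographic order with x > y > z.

Buchberger's algorithm terminates because the ascending chain of leading-term ideals stabilizes.

f_1 = 2x^2y + 2x^2z - 3xz + 2, LT = x^2y.
f_2 = 2xy - z^2 + 3z - 1, LT = xy.
f_3 = -2x^2y - 2x^2z - 2xz - 2z^2 + 3z - 2, LT = x^2y.

S(f_1,f_2): lcm = x^2y. S = x^2z - 3xz^2 - 3xz - 3x + 1.
  reduce S modulo (f_1, f_2, f_3):
  remainder x^2z - 3xz^2 - 3xz - 3x + 1 ≠ 0; add g_4 = x^2z - 3xz^2 - 3xz - 3x + 1 to the basis.

S(f_1,f_3): lcm = x^2y. S = xz - z^2 - 2z.
  reduce S modulo (f_1, f_2, f_3, g_4):
  remainder xz - z^2 - 2z ≠ 0; add g_5 = xz - z^2 - 2z to the basis.

S(f_1,g_4): lcm = x^2yz. S = x^2z^2 + 3xyz^2 + 3xyz + 3xy + 2xz^2 - y + z.
  reduce S modulo (f_1, f_2, f_3, g_4, g_5):
  remainder -y + z^4 + z^3 + z^2 + 3z - 2 ≠ 0; add g_6 = -y + z^4 + z^3 + z^2 + 3z - 2 to the basis.

S(f_2,g_5): lcm = xyz. S = yz^2 + 2yz + 3z^3 - 2z^2 + 3z.
  reduce S modulo (f_1, f_2, f_3, g_4, g_5, g_6):
  remainder z^6 + 3z^5 + 3z^4 + z^3 + 2z^2 - z ≠ 0; add g_7 = z^6 + 3z^5 + 3z^4 + z^3 + 2z^2 - z to the basis.

S(g_4,g_5): lcm = x^2z. S = -2xz^2 - xz - 3x + 1.
  reduce S modulo (f_1, f_2, f_3, g_4, g_5, g_6, g_7):
  remainder -3x - 2z^3 + 2z^2 - 2z + 1 ≠ 0; add g_8 = -3x - 2z^3 + 2z^2 - 2z + 1 to the basis.

S(f_1,g_6): lcm = x^2y. S = x^2z^4 + x^2z^3 + x^2z^2 - 3x^2z - 2x^2 + 2xz + 1.
  reduce S modulo (f_1, f_2, f_3, g_4, g_5, g_6, g_7, g_8):
  remainder 3z^5 - 3z^4 - 3z^3 - 3z^2 ≠ 0; add g_9 = 3z^5 - 3z^4 - 3z^3 - 3z^2 to the basis.

S(f_2,g_6): lcm = xy. S = xz^4 + xz^3 + xz^2 + 3xz - 2x + 3z^2 - 2z + 3.
  reduce S modulo (f_1, f_2, f_3, g_4, g_5, g_6, g_7, g_8, g_9):
  remainder -3z^4 + 3z^3 + 3z^2 + 3z ≠ 0; add g_10 = -3z^4 + 3z^3 + 3z^2 + 3z to the basis.

The other S-polynomials (S(f_2,f_3), S(f_2,g_4), S(f_3,g_4), S(f_1,g_5), S(f_3,g_5), S(f_3,g_6), S(g_4,g_6), S(g_5,g_6), S(f_1,g_7), S(f_2,g_7), S(f_3,g_7), S(g_4,g_7), S(g_5,g_7), S(g_6,g_7), S(f_1,g_8), S(f_2,g_8), S(f_3,g_8), S(g_4,g_8), S(g_5,g_8), S(g_6,g_8), S(g_7,g_8), S(f_1,g_9), S(f_2,g_9), S(f_3,g_9), S(g_4,g_9), S(g_5,g_9), S(g_6,g_9), S(g_7,g_9), S(g_8,g_9), S(f_1,g_10), S(f_2,g_10), S(f_3,g_10), S(g_4,g_10), S(g_5,g_10), S(g_6,g_10), S(g_7,g_10), S(g_8,g_10), S(g_9,g_10)) all reduce to 0 modulo the current basis, so we have a Gröbner basis.
Inter-reduce: drop elements whose leading term is divisible by another's, tail-reduce, and make monic.

G = {x + 3z^3 - 3z^2 + 3z + 2, y - 2z^3 - 2z^2 + 3z + 2, z^4 - z^3 - z^2 - z}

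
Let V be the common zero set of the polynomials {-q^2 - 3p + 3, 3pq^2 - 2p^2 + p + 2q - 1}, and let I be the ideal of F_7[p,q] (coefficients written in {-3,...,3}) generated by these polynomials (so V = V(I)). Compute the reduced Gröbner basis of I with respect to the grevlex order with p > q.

G = {p^2 + p + 3q + 2, q^2 + 3p - 3}

f_1 = -q^2 - 3p + 3, LT = q^2.
f_2 = 3pq^2 - 2p^2 + p + 2q - 1, LT = pq^2.

S(f_1,f_2): lcm = pq^2. S = -p^2 - p - 3q - 2.
  leading term p^2: no divisor's leading term divides it; move -p^2 to the remainder.
  leading term p: no divisor's leading term divides it; move -p to the remainder.
  leading term q: no divisor's leading term divides it; move -3q to the remainder.
  leading term 1: no divisor's leading term divides it; move -2 to the remainder.
  remainder -p^2 - p - 3q - 2 ≠ 0; add g_3 = -p^2 - p - 3q - 2 to the basis.

The other S-polynomials (S(f_1,g_3), S(f_2,g_3)) all reduce to 0 modulo the current basis, so we have a Gröbner basis.
Inter-reduce: drop elements whose leading term is divisible by another's, tail-reduce, and make monic.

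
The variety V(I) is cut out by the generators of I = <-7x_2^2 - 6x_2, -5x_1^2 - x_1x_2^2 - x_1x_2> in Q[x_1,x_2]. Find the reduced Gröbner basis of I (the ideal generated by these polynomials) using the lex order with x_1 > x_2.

f_1 = -7x_2^2 - 6x_2, LT = x_2^2.
f_2 = -5x_1^2 - x_1x_2^2 - x_1x_2, LT = x_1^2.

The S-polynomials (S(f_1,f_2)) all reduce to 0 modulo the current basis, so we have a Gröbner basis.

G = {x_1^2 + 1/35x_1x_2, x_2^2 + 6/7x_2}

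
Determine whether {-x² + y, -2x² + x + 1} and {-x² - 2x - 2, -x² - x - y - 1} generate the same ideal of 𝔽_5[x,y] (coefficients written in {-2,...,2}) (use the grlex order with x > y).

No, the ideals differ.

Two ideals are equal iff their reduced Gröbner bases coincide (the reduced basis is unique for a fixed ordering).
Buchberger on the first generating set:
f_1 = -x² + y, LT = x².
f_2 = -2x² + x + 1, LT = x².

S(f_1,f_2): lcm = x². S = -2x - y - 2.
  reduce S modulo (f_1, f_2):
  remainder -2x - y - 2 ≠ 0; add g_3 = -2x - y - 2 to the basis.

S(f_1,g_3): lcm = x². S = 2xy - x - y.
  reduce S modulo (f_1, f_2, g_3):
  remainder -y² + 1 ≠ 0; add g_4 = -y² + 1 to the basis.

The other S-polynomials (S(f_2,g_3), S(f_1,g_4), S(f_2,g_4), S(g_3,g_4)) all reduce to 0 modulo the current basis, so we have a Gröbner basis.
Inter-reduce: drop elements whose leading term is divisible by another's, tail-reduce, and make monic.
Reduced Gröbner basis: {y² - 1, x - 2y + 1}.

Buchberger on the second generating set:
h_1 = -x² - 2x - 2, LT = x².
h_2 = -x² - x - y - 1, LT = x².

S(h_1,h_2): lcm = x². S = x - y + 1.
  reduce S modulo (h_1, h_2):
  remainder x - y + 1 ≠ 0; add k_3 = x - y + 1 to the basis.

S(h_1,k_3): lcm = x². S = xy + x + 2.
  reduce S modulo (h_1, h_2, k_3):
  remainder y² + 1 ≠ 0; add k_4 = y² + 1 to the basis.

The other S-polynomials (S(h_2,k_3), S(h_1,k_4), S(h_2,k_4), S(k_3,k_4)) all reduce to 0 modulo the current basis, so we have a Gröbner basis.
Inter-reduce: drop elements whose leading term is divisible by another's, tail-reduce, and make monic.
Reduced Gröbner basis: {y² + 1, x - y + 1}.

These differ, so the ideals are not equal.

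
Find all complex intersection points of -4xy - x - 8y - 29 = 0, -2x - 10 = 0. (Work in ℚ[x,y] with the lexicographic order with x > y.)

{(-5, 2)}

Compute a lex Gröbner basis by Buchberger's algorithm.
f_1 = -4xy - x - 8y - 29, LT = xy.
f_2 = -2x - 10, LT = x.

S(f_1,f_2): lcm = xy. S = ¼x - 3y + 29/4.
  leading term x: subtract (-⅛)·f_2 from ¼x - 3y + 29/4 → -3y + 6
  leading term y: no divisor's leading term divides it; move -3y to the remainder.
  leading term 1: no divisor's leading term divides it; move 6 to the remainder.
  remainder -3y + 6 ≠ 0; add h_3 = -3y + 6 to the basis.

The other S-polynomials (S(f_1,h_3), S(f_2,h_3)) all reduce to 0 modulo the current basis, so we have a Gröbner basis.
Inter-reduce: drop elements whose leading term is divisible by another's, tail-reduce, and make monic.
Reduced Gröbner basis: {x + 5, y - 2}.

The lex basis is triangular: the last element involves only y. Solving y - 2 = 0 gives y ∈ {2}; substituting each value into the earlier elements determines the remaining variables.
  y = 2: the earlier basis element becomes x + 5 = 0, giving x = -5 — point (-5, 2).
A lex Gröbner basis triangularizes the system, enabling back-substitution.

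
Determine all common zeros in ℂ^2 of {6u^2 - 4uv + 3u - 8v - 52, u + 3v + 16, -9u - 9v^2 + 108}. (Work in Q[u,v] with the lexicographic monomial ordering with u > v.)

Compute a lex Gröbner basis by Buchberger's algorithm.
f_1 = 6u^2 - 4uv + 3u - 8v - 52, LT = u^2.
f_2 = u + 3v + 16, LT = u.
f_3 = -9u - 9v^2 + 108, LT = u.

S(f_1,f_2): lcm = u^2. S = -11/3uv - 31/2u - 4/3v - 26/3.
  reduce S modulo (f_1, f_2, f_3):
  remainder 11v^2 + 623/6v + 718/3 ≠ 0; add h_4 = 11v^2 + 623/6v + 718/3 to the basis.

S(f_1,f_3): lcm = u^2. S = -uv^2 - 2/3uv + 25/2u - 4/3v - 26/3.
  reduce S modulo (f_1, f_2, f_3, h_4):
  remainder 5747/1452v + 5747/363 ≠ 0; add h_5 = 5747/1452v + 5747/363 to the basis.

The other S-polynomials (S(f_2,f_3), S(f_1,h_4), S(f_2,h_4), S(f_3,h_4), S(f_1,h_5), S(f_2,h_5), S(f_3,h_5), S(h_4,h_5)) all reduce to 0 modulo the current basis, so we have a Gröbner basis.
Inter-reduce: drop elements whose leading term is divisible by another's, tail-reduce, and make monic.
Reduced Gröbner basis: {u + 4, v + 4}.

The lex basis is triangular: the last element involves only v. Solving v + 4 = 0 gives v ∈ {-4}; substituting each value into the earlier elements determines the remaining variables.
  v = -4: the earlier basis element becomes u + 4 = 0, giving u = -4 — point (-4, -4).

{(-4, -4)}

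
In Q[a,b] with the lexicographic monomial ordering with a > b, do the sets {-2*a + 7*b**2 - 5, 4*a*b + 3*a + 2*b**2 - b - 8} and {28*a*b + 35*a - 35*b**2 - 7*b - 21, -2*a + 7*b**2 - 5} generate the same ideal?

Yes, the ideals are equal.

Equality of ideals is decidable: compute both reduced Gröbner bases (unique for the ordering) and check whether they agree.
Buchberger on the first generating set:
f_1 = -2*a + 7*b**2 - 5, LT = a.
f_2 = 4*a*b + 3*a + 2*b**2 - b - 8, LT = a*b.

S(f_1,f_2): lcm = a*b. S = -3/4*a - 7/2*b**3 - 1/2*b**2 + 11/4*b + 2.
  leading term a: subtract (3/8)·f_1 from -3/4*a - 7/2*b**3 - 1/2*b**2 + 11/4*b + 2 → -7/2*b**3 - 25/8*b**2 + 11/4*b + 31/8
  leading term b**3: no divisor's leading term divides it; move -7/2*b**3 to the remainder.
  leading term b**2: no divisor's leading term divides it; move -25/8*b**2 to the remainder.
  leading term b: no divisor's leading term divides it; move 11/4*b to the remainder.
  leading term 1: no divisor's leading term divides it; move 31/8 to the remainder.
  remainder -7/2*b**3 - 25/8*b**2 + 11/4*b + 31/8 ≠ 0; add g_3 = -7/2*b**3 - 25/8*b**2 + 11/4*b + 31/8 to the basis.

The other S-polynomials (S(f_1,g_3), S(f_2,g_3)) all reduce to 0 modulo the current basis, so we have a Gröbner basis.
Inter-reduce: drop elements whose leading term is divisible by another's, tail-reduce, and make monic.
Reduced Gröbner basis: {a - 7/2*b**2 + 5/2, b**3 + 25/28*b**2 - 11/14*b - 31/28}.

Buchberger on the second generating set:
h_1 = 28*a*b + 35*a - 35*b**2 - 7*b - 21, LT = a*b.
h_2 = -2*a + 7*b**2 - 5, LT = a.

S(h_1,h_2): lcm = a*b. S = 5/4*a + 7/2*b**3 - 5/4*b**2 - 11/4*b - 3/4.
  leading term a: subtract (-5/8)·h_2 from 5/4*a + 7/2*b**3 - 5/4*b**2 - 11/4*b - 3/4 → 7/2*b**3 + 25/8*b**2 - 11/4*b - 31/8
  leading term b**3: no divisor's leading term divides it; move 7/2*b**3 to the remainder.
  leading term b**2: no divisor's leading term divides it; move 25/8*b**2 to the remainder.
  leading term b: no divisor's leading term divides it; move -11/4*b to the remainder.
  leading term 1: no divisor's leading term divides it; move -31/8 to the remainder.
  remainder 7/2*b**3 + 25/8*b**2 - 11/4*b - 31/8 ≠ 0; add k_3 = 7/2*b**3 + 25/8*b**2 - 11/4*b - 31/8 to the basis.

The other S-polynomials (S(h_1,k_3), S(h_2,k_3)) all reduce to 0 modulo the current basis, so we have a Gröbner basis.
Inter-reduce: drop elements whose leading term is divisible by another's, tail-reduce, and make monic.
Reduced Gröbner basis: {a - 7/2*b**2 + 5/2, b**3 + 25/28*b**2 - 11/14*b - 31/28}.

The two bases agree; hence the ideals are identical.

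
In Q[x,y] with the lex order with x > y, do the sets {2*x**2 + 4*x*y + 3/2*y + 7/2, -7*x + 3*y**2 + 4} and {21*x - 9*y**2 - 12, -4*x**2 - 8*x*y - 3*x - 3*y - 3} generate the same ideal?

For a fixed monomial order, each ideal has a unique reduced Gröbner basis; comparing bases decides equality.
Buchberger on the first generating set:
f_1 = 2*x**2 + 4*x*y + 3/2*y + 7/2, LT = x**2.
f_2 = -7*x + 3*y**2 + 4, LT = x.

S(f_1,f_2): lcm = x**2. S = 3/7*x*y**2 + 2*x*y + 4/7*x + 3/4*y + 7/4.
  reduce S modulo (f_1, f_2):
  remainder 9/49*y**4 + 6/7*y**3 + 24/49*y**2 + 53/28*y + 407/196 ≠ 0; add g_3 = 9/49*y**4 + 6/7*y**3 + 24/49*y**2 + 53/28*y + 407/196 to the basis.

The other S-polynomials (S(f_1,g_3), S(f_2,g_3)) all reduce to 0 modulo the current basis, so we have a Gröbner basis.
Inter-reduce: drop elements whose leading term is divisible by another's, tail-reduce, and make monic.
Reduced Gröbner basis: {x - 3/7*y**2 - 4/7, y**4 + 14/3*y**3 + 8/3*y**2 + 371/36*y + 407/36}.

Buchberger on the second generating set:
h_1 = 21*x - 9*y**2 - 12, LT = x.
h_2 = -4*x**2 - 8*x*y - 3*x - 3*y - 3, LT = x**2.

S(h_1,h_2): lcm = x**2. S = -3/7*x*y**2 - 2*x*y - 37/28*x - 3/4*y - 3/4.
  reduce S modulo (h_1, h_2):
  remainder -9/49*y**4 - 6/7*y**3 - 159/196*y**2 - 53/28*y - 295/196 ≠ 0; add k_3 = -9/49*y**4 - 6/7*y**3 - 159/196*y**2 - 53/28*y - 295/196 to the basis.

The other S-polynomials (S(h_1,k_3), S(h_2,k_3)) all reduce to 0 modulo the current basis, so we have a Gröbner basis.
Inter-reduce: drop elements whose leading term is divisible by another's, tail-reduce, and make monic.
Reduced Gröbner basis: {x - 3/7*y**2 - 4/7, y**4 + 14/3*y**3 + 53/12*y**2 + 371/36*y + 295/36}.

These differ, so the ideals are not equal.

No, the ideals differ.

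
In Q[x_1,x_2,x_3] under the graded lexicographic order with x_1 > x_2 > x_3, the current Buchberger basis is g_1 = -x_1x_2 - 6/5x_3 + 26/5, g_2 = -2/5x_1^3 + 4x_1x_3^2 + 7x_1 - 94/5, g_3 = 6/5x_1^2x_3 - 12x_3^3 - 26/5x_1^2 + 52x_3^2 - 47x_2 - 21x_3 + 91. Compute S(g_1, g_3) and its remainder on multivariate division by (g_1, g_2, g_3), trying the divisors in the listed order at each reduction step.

lcm(LM(g_1), LM(g_3)) = x_1^2x_2x_3.
S = (lcm/LT(g_1))·g_1 − (lcm/LT(g_3))·g_3 = 10x_2x_3^3 + 13/3x_1^2x_2 + 6/5x_1x_3^2 - 130/3x_2x_3^2 - 26/5x_1x_3 + 235/6x_2^2 + 35/2x_2x_3 - 455/6x_2.
Reduce S modulo (g_1, g_2, g_3) in that order:
  leading term x_2x_3^3: no divisor's leading term divides it; move 10x_2x_3^3 to the remainder.
  leading term x_1^2x_2: subtract (-13/3x_1)·g_1 from 13/3x_1^2x_2 + 6/5x_1x_3^2 - 130/3x_2x_3^2 - 26/5x_1x_3 + 235/6x_2^2 + 35/2x_2x_3 - 455/6x_2 → 6/5x_1x_3^2 - 130/3x_2x_3^2 - 52/5x_1x_3 + 235/6x_2^2 + 35/2x_2x_3 + 338/15x_1 - 455/6x_2
  leading term x_1x_3^2: no divisor's leading term divides it; move 6/5x_1x_3^2 to the remainder.
  leading term x_2x_3^2: no divisor's leading term divides it; move -130/3x_2x_3^2 to the remainder.
  leading term x_1x_3: no divisor's leading term divides it; move -52/5x_1x_3 to the remainder.
  leading term x_2^2: no divisor's leading term divides it; move 235/6x_2^2 to the remainder.
  leading term x_2x_3: no divisor's leading term divides it; move 35/2x_2x_3 to the remainder.
  leading term x_1: no divisor's leading term divides it; move 338/15x_1 to the remainder.
  leading term x_2: no divisor's leading term divides it; move -455/6x_2 to the remainder.
The remainder 10x_2x_3^3 + 6/5x_1x_3^2 - 130/3x_2x_3^2 - 52/5x_1x_3 + 235/6x_2^2 + 35/2x_2x_3 + 338/15x_1 - 455/6x_2 is nonzero, so it would be added as the next basis element.
This is the inner loop of Buchberger's algorithm — each nonzero remainder becomes a new basis element.

S(g_1, g_3) = 10x_2x_3^3 + 13/3x_1^2x_2 + 6/5x_1x_3^2 - 130/3x_2x_3^2 - 26/5x_1x_3 + 235/6x_2^2 + 35/2x_2x_3 - 455/6x_2; remainder on division = 10x_2x_3^3 + 6/5x_1x_3^2 - 130/3x_2x_3^2 - 52/5x_1x_3 + 235/6x_2^2 + 35/2x_2x_3 + 338/15x_1 - 455/6x_2.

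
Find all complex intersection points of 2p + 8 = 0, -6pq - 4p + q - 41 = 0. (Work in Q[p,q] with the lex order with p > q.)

{(-4, 1)}

Compute a lex Gröbner basis by Buchberger's algorithm.
f_1 = 2p + 8, LT = p.
f_2 = -6pq - 4p + q - 41, LT = pq.

S(f_1,f_2): lcm = pq. S = -2/3p + 25/6q - 41/6.
  leading term p: subtract (-1/3)·f_1 from -2/3p + 25/6q - 41/6 → 25/6q - 25/6
  leading term q: no divisor's leading term divides it; move 25/6q to the remainder.
  leading term 1: no divisor's leading term divides it; move -25/6 to the remainder.
  remainder 25/6q - 25/6 ≠ 0; add h_3 = 25/6q - 25/6 to the basis.

The other S-polynomials (S(f_1,h_3), S(f_2,h_3)) all reduce to 0 modulo the current basis, so we have a Gröbner basis.
Inter-reduce: drop elements whose leading term is divisible by another's, tail-reduce, and make monic.
Reduced Gröbner basis: {p + 4, q - 1}.

A lex Gröbner basis eliminates variables successively. Here q - 1 depends only on q, with roots {1}; lifting each root through the earlier basis elements recovers the full solutions.
  q = 1: the earlier basis element becomes p + 4 = 0, giving p = -4 — point (-4, 1).
Each listed point satisfies every original equation (direct substitution).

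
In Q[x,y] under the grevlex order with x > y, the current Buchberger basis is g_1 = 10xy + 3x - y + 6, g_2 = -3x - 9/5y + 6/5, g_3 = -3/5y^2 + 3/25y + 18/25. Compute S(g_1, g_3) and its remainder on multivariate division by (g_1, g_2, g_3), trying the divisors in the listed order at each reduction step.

lcm(LM(g_1), LM(g_3)) = xy^2.
S = (lcm/LT(g_1))·g_1 − (lcm/LT(g_3))·g_3 = 1/2xy - 1/10y^2 + 6/5x + 3/5y.
Reduce S modulo (g_1, g_2, g_3) in that order:
  leading term xy: subtract (1/20)·g_1 from 1/2xy - 1/10y^2 + 6/5x + 3/5y → -1/10y^2 + 21/20x + 13/20y - 3/10
  leading term y^2: subtract (1/6)·g_3 from -1/10y^2 + 21/20x + 13/20y - 3/10 → 21/20x + 63/100y - 21/50
  leading term x: subtract (-7/20)·g_2 from 21/20x + 63/100y - 21/50 → 0
The remainder is 0, so this S-polynomial contributes no new basis element.

S(g_1, g_3) = 1/2xy - 1/10y^2 + 6/5x + 3/5y; remainder on division = 0.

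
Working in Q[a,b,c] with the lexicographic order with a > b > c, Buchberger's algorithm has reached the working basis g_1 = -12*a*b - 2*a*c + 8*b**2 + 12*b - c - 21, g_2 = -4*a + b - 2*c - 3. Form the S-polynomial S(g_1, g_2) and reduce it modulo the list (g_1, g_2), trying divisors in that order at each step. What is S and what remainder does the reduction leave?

S(g_1, g_2) = 1/6*a*c - 5/12*b**2 - 1/2*b*c - 7/4*b + 1/12*c + 7/4; remainder on division = -5/12*b**2 - 11/24*b*c - 7/4*b - 1/12*c**2 - 1/24*c + 7/4.

lcm(LM(g_1), LM(g_2)) = a*b.
S = (lcm/LT(g_1))·g_1 − (lcm/LT(g_2))·g_2 = 1/6*a*c - 5/12*b**2 - 1/2*b*c - 7/4*b + 1/12*c + 7/4.
Reduce S modulo (g_1, g_2) in that order:
  leading term a*c: subtract (-1/24*c)·g_2 from 1/6*a*c - 5/12*b**2 - 1/2*b*c - 7/4*b + 1/12*c + 7/4 → -5/12*b**2 - 11/24*b*c - 7/4*b - 1/12*c**2 - 1/24*c + 7/4
  leading term b**2: no divisor's leading term divides it; move -5/12*b**2 to the remainder.
  leading term b*c: no divisor's leading term divides it; move -11/24*b*c to the remainder.
  leading term b: no divisor's leading term divides it; move -7/4*b to the remainder.
  leading term c**2: no divisor's leading term divides it; move -1/12*c**2 to the remainder.
  leading term c: no divisor's leading term divides it; move -1/24*c to the remainder.
  leading term 1: no divisor's leading term divides it; move 7/4 to the remainder.
The remainder -5/12*b**2 - 11/24*b*c - 7/4*b - 1/12*c**2 - 1/24*c + 7/4 is nonzero, so it would be added as the next basis element.
An S-polynomial is built so that the two leading terms cancel; whether anything survives reduction is exactly the Gröbner-basis criterion.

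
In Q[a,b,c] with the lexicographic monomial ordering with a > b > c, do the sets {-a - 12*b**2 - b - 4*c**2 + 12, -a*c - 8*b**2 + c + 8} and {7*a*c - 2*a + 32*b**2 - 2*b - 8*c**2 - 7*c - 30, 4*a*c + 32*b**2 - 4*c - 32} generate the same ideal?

No, the ideals differ.

Since reduced Gröbner bases are canonical representatives of ideals under a given ordering, it suffices to compute and compare them.
Buchberger on the first generating set:
f_1 = -a - 12*b**2 - b - 4*c**2 + 12, LT = a.
f_2 = -a*c - 8*b**2 + c + 8, LT = a*c.

S(f_1,f_2): lcm = a*c. S = 12*b**2*c - 8*b**2 + b*c + 4*c**3 - 11*c + 8.
  reduce S modulo (f_1, f_2):
  remainder 12*b**2*c - 8*b**2 + b*c + 4*c**3 - 11*c + 8 ≠ 0; add g_3 = 12*b**2*c - 8*b**2 + b*c + 4*c**3 - 11*c + 8 to the basis.

The other S-polynomials (S(f_1,g_3), S(f_2,g_3)) all reduce to 0 modulo the current basis, so we have a Gröbner basis.
Inter-reduce: drop elements whose leading term is divisible by another's, tail-reduce, and make monic.
Reduced Gröbner basis: {a + 12*b**2 + b + 4*c**2 - 12, b**2*c - 2/3*b**2 + 1/12*b*c + 1/3*c**3 - 11/12*c + 2/3}.

Buchberger on the second generating set:
h_1 = 7*a*c - 2*a + 32*b**2 - 2*b - 8*c**2 - 7*c - 30, LT = a*c.
h_2 = 4*a*c + 32*b**2 - 4*c - 32, LT = a*c.

S(h_1,h_2): lcm = a*c. S = -2/7*a - 24/7*b**2 - 2/7*b - 8/7*c**2 + 26/7.
  reduce S modulo (h_1, h_2):
  remainder -2/7*a - 24/7*b**2 - 2/7*b - 8/7*c**2 + 26/7 ≠ 0; add k_3 = -2/7*a - 24/7*b**2 - 2/7*b - 8/7*c**2 + 26/7 to the basis.

S(h_1,k_3): lcm = a*c. S = -2/7*a - 12*b**2*c + 32/7*b**2 - b*c - 2/7*b - 4*c**3 - 8/7*c**2 + 12*c - 30/7.
  reduce S modulo (h_1, h_2, k_3):
  remainder -12*b**2*c + 8*b**2 - b*c - 4*c**3 + 12*c - 8 ≠ 0; add k_4 = -12*b**2*c + 8*b**2 - b*c - 4*c**3 + 12*c - 8 to the basis.

The other S-polynomials (S(h_2,k_3), S(h_1,k_4), S(h_2,k_4), S(k_3,k_4)) all reduce to 0 modulo the current basis, so we have a Gröbner basis.
Inter-reduce: drop elements whose leading term is divisible by another's, tail-reduce, and make monic.
Reduced Gröbner basis: {a + 12*b**2 + b + 4*c**2 - 13, b**2*c - 2/3*b**2 + 1/12*b*c + 1/3*c**3 - c + 2/3}.

Since the reduced bases disagree, the two ideals are not the same.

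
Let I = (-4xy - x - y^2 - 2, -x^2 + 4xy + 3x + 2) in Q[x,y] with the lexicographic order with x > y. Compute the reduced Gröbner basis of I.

f_1 = -4xy - x - y^2 - 2, LT = xy.
f_2 = -x^2 + 4xy + 3x + 2, LT = x^2.

S(f_1,f_2): lcm = x^2y. S = 1/4x^2 + 17/4xy^2 + 3xy + 1/2x + 2y.
  leading term x^2: subtract (-1/4)·f_2 from 1/4x^2 + 17/4xy^2 + 3xy + 1/2x + 2y → 17/4xy^2 + 4xy + 5/4x + 2y + 1/2
  leading term xy^2: subtract (-17/16y)·f_1 from 17/4xy^2 + 4xy + 5/4x + 2y + 1/2 → 47/16xy + 5/4x - 17/16y^3 - 1/8y + 1/2
  leading term xy: subtract (-47/64)·f_1 from 47/16xy + 5/4x - 17/16y^3 - 1/8y + 1/2 → 33/64x - 17/16y^3 - 47/64y^2 - 1/8y - 31/32
  leading term x: no divisor's leading term divides it; move 33/64x to the remainder.
  leading term y^3: no divisor's leading term divides it; move -17/16y^3 to the remainder.
  leading term y^2: no divisor's leading term divides it; move -47/64y^2 to the remainder.
  leading term y: no divisor's leading term divides it; move -1/8y to the remainder.
  leading term 1: no divisor's leading term divides it; move -31/32 to the remainder.
  remainder 33/64x - 17/16y^3 - 47/64y^2 - 1/8y - 31/32 ≠ 0; add g_3 = 33/64x - 17/16y^3 - 47/64y^2 - 1/8y - 31/32 to the basis.

S(f_1,g_3): lcm = xy. S = 1/4x + 68/33y^4 + 47/33y^3 + 65/132y^2 + 62/33y + 1/2.
  leading term x: subtract (16/33)·g_3 from 1/4x + 68/33y^4 + 47/33y^3 + 65/132y^2 + 62/33y + 1/2 → 68/33y^4 + 64/33y^3 + 28/33y^2 + 64/33y + 32/33
  leading term y^4: no divisor's leading term divides it; move 68/33y^4 to the remainder.
  leading term y^3: no divisor's leading term divides it; move 64/33y^3 to the remainder.
  leading term y^2: no divisor's leading term divides it; move 28/33y^2 to the remainder.
  leading term y: no divisor's leading term divides it; move 64/33y to the remainder.
  leading term 1: no divisor's leading term divides it; move 32/33 to the remainder.
  remainder 68/33y^4 + 64/33y^3 + 28/33y^2 + 64/33y + 32/33 ≠ 0; add g_4 = 68/33y^4 + 64/33y^3 + 28/33y^2 + 64/33y + 32/33 to the basis.

S(f_2,g_3): lcm = x^2. S = 68/33xy^3 + 47/33xy^2 - 124/33xy - 37/33x - 2.
  leading term xy^3: subtract (-17/33y^2)·f_1 from 68/33xy^3 + 47/33xy^2 - 124/33xy - 37/33x - 2 → 10/11xy^2 - 124/33xy - 37/33x - 17/33y^4 - 34/33y^2 - 2
  leading term xy^2: subtract (-5/22y)·f_1 from 10/11xy^2 - 124/33xy - 37/33x - 17/33y^4 - 34/33y^2 - 2 → -263/66xy - 37/33x - 17/33y^4 - 5/22y^3 - 34/33y^2 - 5/11y - 2
  leading term xy: subtract (263/264)·f_1 from -263/66xy - 37/33x - 17/33y^4 - 5/22y^3 - 34/33y^2 - 5/11y - 2 → -1/8x - 17/33y^4 - 5/22y^3 - 3/88y^2 - 5/11y - 1/132
  leading term x: subtract (-8/33)·g_3 from -1/8x - 17/33y^4 - 5/22y^3 - 3/88y^2 - 5/11y - 1/132 → -17/33y^4 - 16/33y^3 - 7/33y^2 - 16/33y - 8/33
  leading term y^4: subtract (-1/4)·g_4 from -17/33y^4 - 16/33y^3 - 7/33y^2 - 16/33y - 8/33 → 0
  remainder 0.

S(f_1,g_4): lcm = xy^4. S = -47/68xy^3 - 7/17xy^2 - 16/17xy - 8/17x + 1/4y^5 + 1/2y^3.
  leading term xy^3: subtract (47/272y^2)·f_1 from -47/68xy^3 - 7/17xy^2 - 16/17xy - 8/17x + 1/4y^5 + 1/2y^3 → -65/272xy^2 - 16/17xy - 8/17x + 1/4y^5 + 47/272y^4 + 1/2y^3 + 47/136y^2
  leading term xy^2: subtract (65/1088y)·f_1 from -65/272xy^2 - 16/17xy - 8/17x + 1/4y^5 + 47/272y^4 + 1/2y^3 + 47/136y^2 → -959/1088xy - 8/17x + 1/4y^5 + 47/272y^4 + 609/1088y^3 + 47/136y^2 + 65/544y
  leading term xy: subtract (959/4352)·f_1 from -959/1088xy - 8/17x + 1/4y^5 + 47/272y^4 + 609/1088y^3 + 47/136y^2 + 65/544y → -1089/4352x + 1/4y^5 + 47/272y^4 + 609/1088y^3 + 2463/4352y^2 + 65/544y + 959/2176
  leading term x: subtract (-33/68)·g_3 from -1089/4352x + 1/4y^5 + 47/272y^4 + 609/1088y^3 + 2463/4352y^2 + 65/544y + 959/2176 → 1/4y^5 + 47/272y^4 + 3/68y^3 + 57/272y^2 + 1/17y - 1/34
  leading term y^5: subtract (33/272y)·g_4 from 1/4y^5 + 47/272y^4 + 3/68y^3 + 57/272y^2 + 1/17y - 1/34 → -1/16y^4 - 1/17y^3 - 7/272y^2 - 1/17y - 1/34
  leading term y^4: subtract (-33/1088)·g_4 from -1/16y^4 - 1/17y^3 - 7/272y^2 - 1/17y - 1/34 → 0
  remainder 0.

S(f_2,g_4): leading monomials are coprime, so the S-polynomial reduces to 0 (Buchberger's first criterion).
S(g_3,g_4): leading monomials are coprime, so the S-polynomial reduces to 0 (Buchberger's first criterion).
Every S-polynomial of the final basis reduces to 0, so we have a Gröbner basis.
Inter-reduce: drop elements whose leading term is divisible by another's, tail-reduce, and make monic.

G = {x - 68/33y^3 - 47/33y^2 - 8/33y - 62/33, y^4 + 16/17y^3 + 7/17y^2 + 16/17y + 8/17}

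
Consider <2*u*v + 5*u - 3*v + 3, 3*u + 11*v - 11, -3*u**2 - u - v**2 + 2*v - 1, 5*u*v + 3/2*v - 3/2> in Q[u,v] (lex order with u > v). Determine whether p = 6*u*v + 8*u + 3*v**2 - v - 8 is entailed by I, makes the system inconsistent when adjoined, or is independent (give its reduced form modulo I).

First compute the reduced Gröbner basis of I by Buchberger's algorithm.
f_1 = 2*u*v + 5*u - 3*v + 3, LT = u*v.
f_2 = 3*u + 11*v - 11, LT = u.
f_3 = -3*u**2 - u - v**2 + 2*v - 1, LT = u**2.
f_4 = 5*u*v + 3/2*v - 3/2, LT = u*v.

S(f_1,f_2): lcm = u*v. S = 5/2*u - 11/3*v**2 + 13/6*v + 3/2.
  leading term u: subtract (5/6)·f_2 from 5/2*u - 11/3*v**2 + 13/6*v + 3/2 → -11/3*v**2 - 7*v + 32/3
  leading term v**2: no divisor's leading term divides it; move -11/3*v**2 to the remainder.
  leading term v: no divisor's leading term divides it; move -7*v to the remainder.
  leading term 1: no divisor's leading term divides it; move 32/3 to the remainder.
  remainder -11/3*v**2 - 7*v + 32/3 ≠ 0; add h_5 = -11/3*v**2 - 7*v + 32/3 to the basis.

S(f_1,f_3): lcm = u**2*v. S = 5/2*u**2 - 11/6*u*v + 3/2*u - 1/3*v**3 + 2/3*v**2 - 1/3*v.
  leading term u**2: subtract (5/6*u)·f_2 from 5/2*u**2 - 11/6*u*v + 3/2*u - 1/3*v**3 + 2/3*v**2 - 1/3*v → -11*u*v + 32/3*u - 1/3*v**3 + 2/3*v**2 - 1/3*v
  leading term u*v: subtract (-11/2)·f_1 from -11*u*v + 32/3*u - 1/3*v**3 + 2/3*v**2 - 1/3*v → 229/6*u - 1/3*v**3 + 2/3*v**2 - 101/6*v + 33/2
  leading term u: subtract (229/18)·f_2 from 229/6*u - 1/3*v**3 + 2/3*v**2 - 101/6*v + 33/2 → -1/3*v**3 + 2/3*v**2 - 1411/9*v + 1408/9
  leading term v**3: subtract (1/11*v)·h_5 from -1/3*v**3 + 2/3*v**2 - 1411/9*v + 1408/9 → 43/33*v**2 - 15617/99*v + 1408/9
  leading term v**2: subtract (-43/121)·h_5 from 43/33*v**2 - 15617/99*v + 1408/9 → -174496/1089*v + 174496/1089
  leading term v: no divisor's leading term divides it; move -174496/1089*v to the remainder.
  leading term 1: no divisor's leading term divides it; move 174496/1089 to the remainder.
  remainder -174496/1089*v + 174496/1089 ≠ 0; add h_6 = -174496/1089*v + 174496/1089 to the basis.

S(f_1,f_4): lcm = u*v. S = 5/2*u - 9/5*v + 9/5.
  leading term u: subtract (5/6)·f_2 from 5/2*u - 9/5*v + 9/5 → -329/30*v + 329/30
  leading term v: subtract (17061/249280)·h_6 from -329/30*v + 329/30 → 0
  remainder 0.

S(f_2,f_3): lcm = u**2. S = 11/3*u*v - 4*u - 1/3*v**2 + 2/3*v - 1/3.
  leading term u*v: subtract (11/6)·f_1 from 11/3*u*v - 4*u - 1/3*v**2 + 2/3*v - 1/3 → -79/6*u - 1/3*v**2 + 37/6*v - 35/6
  leading term u: subtract (-79/18)·f_2 from -79/6*u - 1/3*v**2 + 37/6*v - 35/6 → -1/3*v**2 + 490/9*v - 487/9
  leading term v**2: subtract (1/11)·h_5 from -1/3*v**2 + 490/9*v - 487/9 → 5453/99*v - 5453/99
  leading term v: subtract (-11/32)·h_6 from 5453/99*v - 5453/99 → 0
  remainder 0.

S(f_2,f_4): lcm = u*v. S = 11/3*v**2 - 119/30*v + 3/10.
  leading term v**2: subtract (-1)·h_5 from 11/3*v**2 - 119/30*v + 3/10 → -329/30*v + 329/30
  leading term v: subtract (17061/249280)·h_6 from -329/30*v + 329/30 → 0
  remainder 0.

S(f_3,f_4): lcm = u**2*v. S = 1/30*u*v + 3/10*u + 1/3*v**3 - 2/3*v**2 + 1/3*v.
  leading term u*v: subtract (1/60)·f_1 from 1/30*u*v + 3/10*u + 1/3*v**3 - 2/3*v**2 + 1/3*v → 13/60*u + 1/3*v**3 - 2/3*v**2 + 23/60*v - 1/20
  leading term u: subtract (13/180)·f_2 from 13/60*u + 1/3*v**3 - 2/3*v**2 + 23/60*v - 1/20 → 1/3*v**3 - 2/3*v**2 - 37/90*v + 67/90
  leading term v**3: subtract (-1/11*v)·h_5 from 1/3*v**3 - 2/3*v**2 - 37/90*v + 67/90 → -43/33*v**2 + 553/990*v + 67/90
  leading term v**2: subtract (43/121)·h_5 from -43/33*v**2 + 553/990*v + 67/90 → 33173/10890*v - 33173/10890
  leading term v: subtract (-4739/249280)·h_6 from 33173/10890*v - 33173/10890 → 0
  remainder 0.

S(f_1,h_5): lcm = u*v**2. S = 13/22*u*v + 32/11*u - 3/2*v**2 + 3/2*v.
  leading term u*v: subtract (13/44)·f_1 from 13/22*u*v + 32/11*u - 3/2*v**2 + 3/2*v → 63/44*u - 3/2*v**2 + 105/44*v - 39/44
  leading term u: subtract (21/44)·f_2 from 63/44*u - 3/2*v**2 + 105/44*v - 39/44 → -3/2*v**2 - 63/22*v + 48/11
  leading term v**2: subtract (9/22)·h_5 from -3/2*v**2 - 63/22*v + 48/11 → 0
  remainder 0.

S(f_2,h_5): leading monomials are coprime, so the S-polynomial reduces to 0 (Buchberger's first criterion).
S(f_3,h_5): leading monomials are coprime, so the S-polynomial reduces to 0 (Buchberger's first criterion).
S(f_4,h_5): lcm = u*v**2. S = -21/11*u*v + 32/11*u + 3/10*v**2 - 3/10*v.
  leading term u*v: subtract (-21/22)·f_1 from -21/11*u*v + 32/11*u + 3/10*v**2 - 3/10*v → 169/22*u + 3/10*v**2 - 174/55*v + 63/22
  leading term u: subtract (169/66)·f_2 from 169/22*u + 3/10*v**2 - 174/55*v + 63/22 → 3/10*v**2 - 10339/330*v + 1024/33
  leading term v**2: subtract (-9/110)·h_5 from 3/10*v**2 - 10339/330*v + 1024/33 → -5264/165*v + 5264/165
  leading term v: subtract (1551/7790)·h_6 from -5264/165*v + 5264/165 → 0
  remainder 0.

S(f_1,h_6): lcm = u*v. S = 7/2*u - 3/2*v + 3/2.
  leading term u: subtract (7/6)·f_2 from 7/2*u - 3/2*v + 3/2 → -43/3*v + 43/3
  leading term v: subtract (15609/174496)·h_6 from -43/3*v + 43/3 → 0
  remainder 0.

S(f_2,h_6): leading monomials are coprime, so the S-polynomial reduces to 0 (Buchberger's first criterion).
S(f_3,h_6): leading monomials are coprime, so the S-polynomial reduces to 0 (Buchberger's first criterion).
S(f_4,h_6): lcm = u*v. S = u + 3/10*v - 3/10.
  leading term u: subtract (1/3)·f_2 from u + 3/10*v - 3/10 → -101/30*v + 101/30
  leading term v: subtract (36663/1744960)·h_6 from -101/30*v + 101/30 → 0
  remainder 0.

S(h_5,h_6): lcm = v**2. S = 32/11*v - 32/11.
  leading term v: subtract (-99/5453)·h_6 from 32/11*v - 32/11 → 0
  remainder 0.

Every S-polynomial of the final basis reduces to 0, so we have a Gröbner basis.
Inter-reduce: drop elements whose leading term is divisible by another's, tail-reduce, and make monic.
Reduced Gröbner basis: {u, v - 1}.
Label its elements g_1 = u, g_2 = v - 1.

Reduce p = 6*u*v + 8*u + 3*v**2 - v - 8 modulo G:
  leading term u*v: subtract (6*v)·g_1 from 6*u*v + 8*u + 3*v**2 - v - 8 → 8*u + 3*v**2 - v - 8
  leading term u: subtract (8)·g_1 from 8*u + 3*v**2 - v - 8 → 3*v**2 - v - 8
  leading term v**2: subtract (3*v)·g_2 from 3*v**2 - v - 8 → 2*v - 8
  leading term v: subtract (2)·g_2 from 2*v - 8 → -6
  leading term 1: no divisor's leading term divides it; move -6 to the remainder.
  normal form = -6.
The normal form is nonzero, so p ∉ I. Since p minus its normal form lies in I, I + (p) = I + (r) where r = -6; decide whether this ideal is the whole ring.
Here r = -6 is a nonzero constant, hence a unit: 1 ∈ I + (p), the Gröbner basis of I + (p) is {1}, and the enlarged system has no common solution — adjoining p is inconsistent.

Adjoining 6*u*v + 8*u + 3*v**2 - v - 8 makes the ideal the whole ring: the system is inconsistent.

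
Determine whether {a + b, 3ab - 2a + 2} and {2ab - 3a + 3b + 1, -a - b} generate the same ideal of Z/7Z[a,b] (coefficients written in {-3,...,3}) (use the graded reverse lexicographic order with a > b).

No, the ideals differ.

Since reduced Gröbner bases are canonical representatives of ideals under a given ordering, it suffices to compute and compare them.
Buchberger on the first generating set:
f_1 = a + b, LT = a.
f_2 = 3ab - 2a + 2, LT = ab.

S(f_1,f_2): lcm = ab. S = b^{2} + 3a - 3.
  reduce S modulo (f_1, f_2):
  remainder b^{2} - 3b - 3 ≠ 0; add g_3 = b^{2} - 3b - 3 to the basis.

The other S-polynomials (S(f_1,g_3), S(f_2,g_3)) all reduce to 0 modulo the current basis, so we have a Gröbner basis.
Inter-reduce: drop elements whose leading term is divisible by another's, tail-reduce, and make monic.
Reduced Gröbner basis: {b^{2} - 3b - 3, a + b}.

Buchberger on the second generating set:
h_1 = 2ab - 3a + 3b + 1, LT = ab.
h_2 = -a - b, LT = a.

S(h_1,h_2): lcm = ab. S = -b^{2} + 2a - 2b - 3.
  reduce S modulo (h_1, h_2):
  remainder -b^{2} + 3b - 3 ≠ 0; add k_3 = -b^{2} + 3b - 3 to the basis.

The other S-polynomials (S(h_1,k_3), S(h_2,k_3)) all reduce to 0 modulo the current basis, so we have a Gröbner basis.
Inter-reduce: drop elements whose leading term is divisible by another's, tail-reduce, and make monic.
Reduced Gröbner basis: {b^{2} - 3b + 3, a + b}.

The bases are distinct; the ideals are different.
The choice of monomial ordering does not affect the verdict — as long as both bases are computed under the same ordering, their equality decides ideal equality.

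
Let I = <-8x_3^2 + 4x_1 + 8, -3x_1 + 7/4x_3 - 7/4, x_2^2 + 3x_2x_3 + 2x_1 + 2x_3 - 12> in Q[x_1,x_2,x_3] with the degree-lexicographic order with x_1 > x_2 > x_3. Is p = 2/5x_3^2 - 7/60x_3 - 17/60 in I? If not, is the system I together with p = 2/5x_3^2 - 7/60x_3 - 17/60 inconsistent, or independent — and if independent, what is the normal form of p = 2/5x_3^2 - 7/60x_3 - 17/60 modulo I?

First compute the reduced Gröbner basis of I by Buchberger's algorithm.
f_1 = -8x_3^2 + 4x_1 + 8, LT = x_3^2.
f_2 = -3x_1 + 7/4x_3 - 7/4, LT = x_1.
f_3 = x_2^2 + 3x_2x_3 + 2x_1 + 2x_3 - 12, LT = x_2^2.

The S-polynomials (S(f_1,f_2), S(f_1,f_3), S(f_2,f_3)) all reduce to 0 modulo the current basis, so we have a Gröbner basis.
Inter-reduce: drop elements whose leading term is divisible by another's, tail-reduce, and make monic.
Reduced Gröbner basis: {x_2^2 + 3x_2x_3 + 19/6x_3 - 79/6, x_3^2 - 7/24x_3 - 17/24, x_1 - 7/12x_3 + 7/12}.
Label its elements g_1 = x_2^2 + 3x_2x_3 + 19/6x_3 - 79/6, g_2 = x_3^2 - 7/24x_3 - 17/24, g_3 = x_1 - 7/12x_3 + 7/12.

Reduce p = 2/5x_3^2 - 7/60x_3 - 17/60 modulo G:
  leading term x_3^2: subtract (2/5)·g_2 from 2/5x_3^2 - 7/60x_3 - 17/60 → 0
  normal form = 0.
Since the normal form is 0, p ∈ I.

2/5x_3^2 - 7/60x_3 - 17/60 lies in I (it reduces to 0).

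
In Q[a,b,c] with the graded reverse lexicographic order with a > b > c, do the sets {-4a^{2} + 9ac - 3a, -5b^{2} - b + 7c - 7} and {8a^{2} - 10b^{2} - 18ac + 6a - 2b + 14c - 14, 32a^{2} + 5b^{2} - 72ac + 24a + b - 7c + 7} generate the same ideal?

Yes, the ideals are equal.

Two ideals are equal iff their reduced Gröbner bases coincide (the reduced basis is unique for a fixed ordering).
Buchberger on the first generating set:
f_1 = -4a^{2} + 9ac - 3a, LT = a^{2}.
f_2 = -5b^{2} - b + 7c - 7, LT = b^{2}.

The S-polynomials (S(f_1,f_2)) all reduce to 0 modulo the current basis, so we have a Gröbner basis.
Inter-reduce: drop elements whose leading term is divisible by another's, tail-reduce, and make monic.
Reduced Gröbner basis: {a^{2} - \tfrac{9}{4}ac + \tfrac{3}{4}a, b^{2} + \tfrac{1}{5}b - \tfrac{7}{5}c + \tfrac{7}{5}}.

Buchberger on the second generating set:
h_1 = 8a^{2} - 10b^{2} - 18ac + 6a - 2b + 14c - 14, LT = a^{2}.
h_2 = 32a^{2} + 5b^{2} - 72ac + 24a + b - 7c + 7, LT = a^{2}.

S(h_1,h_2): lcm = a^{2}. S = -\tfrac{45}{32}b^{2} - \tfrac{9}{32}b + \tfrac{63}{32}c - \tfrac{63}{32}.
  leading term b^{2}: no divisor's leading term divides it; move -\tfrac{45}{32}b^{2} to the remainder.
  leading term b: no divisor's leading term divides it; move -\tfrac{9}{32}b to the remainder.
  leading term c: no divisor's leading term divides it; move \tfrac{63}{32}c to the remainder.
  leading term 1: no divisor's leading term divides it; move -\tfrac{63}{32} to the remainder.
  remainder -\tfrac{45}{32}b^{2} - \tfrac{9}{32}b + \tfrac{63}{32}c - \tfrac{63}{32} ≠ 0; add k_3 = -\tfrac{45}{32}b^{2} - \tfrac{9}{32}b + \tfrac{63}{32}c - \tfrac{63}{32} to the basis.

The other S-polynomials (S(h_1,k_3), S(h_2,k_3)) all reduce to 0 modulo the current basis, so we have a Gröbner basis.
Inter-reduce: drop elements whose leading term is divisible by another's, tail-reduce, and make monic.
Reduced Gröbner basis: {a^{2} - \tfrac{9}{4}ac + \tfrac{3}{4}a, b^{2} + \tfrac{1}{5}b - \tfrac{7}{5}c + \tfrac{7}{5}}.

These coincide, so the ideals are equal.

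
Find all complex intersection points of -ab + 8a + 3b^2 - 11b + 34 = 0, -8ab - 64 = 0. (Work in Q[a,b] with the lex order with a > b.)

Compute a lex Gröbner basis by Buchberger's algorithm.
f_1 = -ab + 8a + 3b^2 - 11b + 34, LT = ab.
f_2 = -8ab - 64, LT = ab.

S(f_1,f_2): lcm = ab. S = -8a - 3b^2 + 11b - 42.
  leading term a: no divisor's leading term divides it; move -8a to the remainder.
  leading term b^2: no divisor's leading term divides it; move -3b^2 to the remainder.
  leading term b: no divisor's leading term divides it; move 11b to the remainder.
  leading term 1: no divisor's leading term divides it; move -42 to the remainder.
  remainder -8a - 3b^2 + 11b - 42 ≠ 0; add h_3 = -8a - 3b^2 + 11b - 42 to the basis.

S(f_1,h_3): lcm = ab. S = -8a - 3/8b^3 - 13/8b^2 + 23/4b - 34.
  leading term a: subtract (1)·h_3 from -8a - 3/8b^3 - 13/8b^2 + 23/4b - 34 → -3/8b^3 + 11/8b^2 - 21/4b + 8
  leading term b^3: no divisor's leading term divides it; move -3/8b^3 to the remainder.
  leading term b^2: no divisor's leading term divides it; move 11/8b^2 to the remainder.
  leading term b: no divisor's leading term divides it; move -21/4b to the remainder.
  leading term 1: no divisor's leading term divides it; move 8 to the remainder.
  remainder -3/8b^3 + 11/8b^2 - 21/4b + 8 ≠ 0; add h_4 = -3/8b^3 + 11/8b^2 - 21/4b + 8 to the basis.

S(f_2,h_3): lcm = ab. S = -3/8b^3 + 11/8b^2 - 21/4b + 8.
  leading term b^3: subtract (1)·h_4 from -3/8b^3 + 11/8b^2 - 21/4b + 8 → 0
  remainder 0.

S(f_1,h_4): lcm = ab^3. S = -13/3ab^2 - 14ab + 64/3a - 3b^4 + 11b^3 - 34b^2.
  leading term ab^2: subtract (13/3b)·f_1 from -13/3ab^2 - 14ab + 64/3a - 3b^4 + 11b^3 - 34b^2 → -146/3ab + 64/3a - 3b^4 - 2b^3 + 41/3b^2 - 442/3b
  leading term ab: subtract (146/3)·f_1 from -146/3ab + 64/3a - 3b^4 - 2b^3 + 41/3b^2 - 442/3b → -368a - 3b^4 - 2b^3 - 397/3b^2 + 388b - 4964/3
  leading term a: subtract (46)·h_3 from -368a - 3b^4 - 2b^3 - 397/3b^2 + 388b - 4964/3 → -3b^4 - 2b^3 + 17/3b^2 - 118b + 832/3
  leading term b^4: subtract (8b)·h_4 from -3b^4 - 2b^3 + 17/3b^2 - 118b + 832/3 → -13b^3 + 143/3b^2 - 182b + 832/3
  leading term b^3: subtract (104/3)·h_4 from -13b^3 + 143/3b^2 - 182b + 832/3 → 0
  remainder 0.

S(f_2,h_4): lcm = ab^3. S = 11/3ab^2 - 14ab + 64/3a + 8b^2.
  leading term ab^2: subtract (-11/3b)·f_1 from 11/3ab^2 - 14ab + 64/3a + 8b^2 → 46/3ab + 64/3a + 11b^3 - 97/3b^2 + 374/3b
  leading term ab: subtract (-46/3)·f_1 from 46/3ab + 64/3a + 11b^3 - 97/3b^2 + 374/3b → 144a + 11b^3 + 41/3b^2 - 44b + 1564/3
  leading term a: subtract (-18)·h_3 from 144a + 11b^3 + 41/3b^2 - 44b + 1564/3 → 11b^3 - 121/3b^2 + 154b - 704/3
  leading term b^3: subtract (-88/3)·h_4 from 11b^3 - 121/3b^2 + 154b - 704/3 → 0
  remainder 0.

S(h_3,h_4): leading monomials are coprime, so the S-polynomial reduces to 0 (Buchberger's first criterion).
Every S-polynomial of the final basis reduces to 0, so we have a Gröbner basis.
Inter-reduce: drop elements whose leading term is divisible by another's, tail-reduce, and make monic.
Reduced Gröbner basis: {a + 3/8b^2 - 11/8b + 21/4, b^3 - 11/3b^2 + 14b - 64/3}.

A lex Gröbner basis eliminates variables successively. Here b^3 - 11/3b^2 + 14b - 64/3 depends only on b, with roots {2, 5/6 - sqrt(359)*I/6, 5/6 + sqrt(359)*I/6}; lifting each root through the earlier basis elements recovers the full solutions.
  b = 2: the earlier basis element becomes a + 4 = 0, giving a = -4 — point (-4, 2).
  b = 5/6 - sqrt(359)*I/6: the earlier basis element becomes a + 5/8 + sqrt(359)*I/8 = 0, giving a = -5/8 - sqrt(359)*I/8 — point (-5/8 - sqrt(359)*I/8, 5/6 - sqrt(359)*I/6).
  b = 5/6 + sqrt(359)*I/6: the earlier basis element becomes a + 5/8 - sqrt(359)*I/8 = 0, giving a = -5/8 + sqrt(359)*I/8 — point (-5/8 + sqrt(359)*I/8, 5/6 + sqrt(359)*I/6).

{(-4, 2), (-5/8 - sqrt(359)*I/8, 5/6 - sqrt(359)*I/6), (-5/8 + sqrt(359)*I/8, 5/6 + sqrt(359)*I/6)}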